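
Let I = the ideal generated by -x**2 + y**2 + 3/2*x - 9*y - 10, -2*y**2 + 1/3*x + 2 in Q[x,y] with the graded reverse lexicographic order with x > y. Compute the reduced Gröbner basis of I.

G = {x**2 - 5/3*x + 9*y + 9, y**2 - 1/6*x - 1}

f_1 = -x**2 + y**2 + 3/2*x - 9*y - 10, LT = x**2.
f_2 = -2*y**2 + 1/3*x + 2, LT = y**2.

The S-polynomials (S(f_1,f_2)) all reduce to 0 modulo the current basis, so we have a Gröbner basis.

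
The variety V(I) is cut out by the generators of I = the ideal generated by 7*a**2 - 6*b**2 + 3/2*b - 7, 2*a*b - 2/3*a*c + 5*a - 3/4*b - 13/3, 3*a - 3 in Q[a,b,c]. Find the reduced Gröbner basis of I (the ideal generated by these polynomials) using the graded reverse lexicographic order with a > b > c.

G = {c**2 - 79/32*c + 47/32, a - 1, b - 8/15*c + 8/15}

f_1 = 7*a**2 - 6*b**2 + 3/2*b - 7, LT = a**2.
f_2 = 2*a*b - 2/3*a*c + 5*a - 3/4*b - 13/3, LT = a*b.
f_3 = 3*a - 3, LT = a.

S(f_1,f_2): lcm = a**2*b. S = -6/7*b**3 + 1/3*a**2*c - 5/2*a**2 + 3/8*a*b + 3/14*b**2 + 13/6*a - b.
  reduce S modulo (f_1, f_2, f_3):
  remainder -6/7*b**3 + 2/7*b**2*c - 27/14*b**2 - 1/14*b*c - 145/448*b + 11/24*c - 11/24 ≠ 0; add g_4 = -6/7*b**3 + 2/7*b**2*c - 27/14*b**2 - 1/14*b*c - 145/448*b + 11/24*c - 11/24 to the basis.

S(f_1,f_3): lcm = a**2. S = -6/7*b**2 + a + 3/14*b - 1.
  reduce S modulo (f_1, f_2, f_3, g_4):
  remainder -6/7*b**2 + 3/14*b ≠ 0; add g_5 = -6/7*b**2 + 3/14*b to the basis.

S(f_2,f_3): lcm = a*b. S = -1/3*a*c + 5/2*a + 5/8*b - 13/6.
  reduce S modulo (f_1, f_2, f_3, g_4, g_5):
  remainder 5/8*b - 1/3*c + 1/3 ≠ 0; add g_6 = 5/8*b - 1/3*c + 1/3 to the basis.

S(f_2,g_5): lcm = a*b**2. S = -1/3*a*b*c + 11/4*a*b - 3/8*b**2 - 13/6*b.
  reduce S modulo (f_1, f_2, f_3, g_4, g_5, g_6):
  remainder -8/45*c**2 + 79/180*c - 47/180 ≠ 0; add g_7 = -8/45*c**2 + 79/180*c - 47/180 to the basis.

The other S-polynomials (S(f_1,g_4), S(f_2,g_4), S(f_3,g_4), S(f_1,g_5), S(f_3,g_5), S(g_4,g_5), S(f_1,g_6), S(f_2,g_6), S(f_3,g_6), S(g_4,g_6), S(g_5,g_6), S(f_1,g_7), S(f_2,g_7), S(f_3,g_7), S(g_4,g_7), S(g_5,g_7), S(g_6,g_7)) all reduce to 0 modulo the current basis, so we have a Gröbner basis.
Inter-reduce: drop elements whose leading term is divisible by another's, tail-reduce, and make monic.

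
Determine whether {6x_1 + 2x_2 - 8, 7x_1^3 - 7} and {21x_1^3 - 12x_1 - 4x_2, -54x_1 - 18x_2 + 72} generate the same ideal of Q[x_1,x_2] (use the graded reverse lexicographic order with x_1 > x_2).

No, the ideals differ.

Two ideals are equal iff their reduced Gröbner bases coincide (the reduced basis is unique for a fixed ordering).
Buchberger on the first generating set:
f_1 = 6x_1 + 2x_2 - 8, LT = x_1.
f_2 = 7x_1^3 - 7, LT = x_1^3.

S(f_1,f_2): lcm = x_1^3. S = 1/3x_1^2x_2 - 4/3x_1^2 + 1.
  leading term x_1^2x_2: subtract (1/18x_1x_2)·f_1 from 1/3x_1^2x_2 - 4/3x_1^2 + 1 → -1/9x_1x_2^2 - 4/3x_1^2 + 4/9x_1x_2 + 1
  leading term x_1x_2^2: subtract (-1/54x_2^2)·f_1 from -1/9x_1x_2^2 - 4/3x_1^2 + 4/9x_1x_2 + 1 → 1/27x_2^3 - 4/3x_1^2 + 4/9x_1x_2 - 4/27x_2^2 + 1
  leading term x_2^3: no divisor's leading term divides it; move 1/27x_2^3 to the remainder.
  leading term x_1^2: subtract (-2/9x_1)·f_1 from -4/3x_1^2 + 4/9x_1x_2 - 4/27x_2^2 + 1 → 8/9x_1x_2 - 4/27x_2^2 - 16/9x_1 + 1
  leading term x_1x_2: subtract (4/27x_2)·f_1 from 8/9x_1x_2 - 4/27x_2^2 - 16/9x_1 + 1 → -4/9x_2^2 - 16/9x_1 + 32/27x_2 + 1
  leading term x_2^2: no divisor's leading term divides it; move -4/9x_2^2 to the remainder.
  leading term x_1: subtract (-8/27)·f_1 from -16/9x_1 + 32/27x_2 + 1 → 16/9x_2 - 37/27
  leading term x_2: no divisor's leading term divides it; move 16/9x_2 to the remainder.
  leading term 1: no divisor's leading term divides it; move -37/27 to the remainder.
  remainder 1/27x_2^3 - 4/9x_2^2 + 16/9x_2 - 37/27 ≠ 0; add g_3 = 1/27x_2^3 - 4/9x_2^2 + 16/9x_2 - 37/27 to the basis.

The other S-polynomials (S(f_1,g_3), S(f_2,g_3)) all reduce to 0 modulo the current basis, so we have a Gröbner basis.
Inter-reduce: drop elements whose leading term is divisible by another's, tail-reduce, and make monic.
Reduced Gröbner basis: {x_2^3 - 12x_2^2 + 48x_2 - 37, x_1 + 1/3x_2 - 4/3}.

Buchberger on the second generating set:
h_1 = 21x_1^3 - 12x_1 - 4x_2, LT = x_1^3.
h_2 = -54x_1 - 18x_2 + 72, LT = x_1.

S(h_1,h_2): lcm = x_1^3. S = -1/3x_1^2x_2 + 4/3x_1^2 - 4/7x_1 - 4/21x_2.
  leading term x_1^2x_2: subtract (1/162x_1x_2)·h_2 from -1/3x_1^2x_2 + 4/3x_1^2 - 4/7x_1 - 4/21x_2 → 1/9x_1x_2^2 + 4/3x_1^2 - 4/9x_1x_2 - 4/7x_1 - 4/21x_2
  leading term x_1x_2^2: subtract (-1/486x_2^2)·h_2 from 1/9x_1x_2^2 + 4/3x_1^2 - 4/9x_1x_2 - 4/7x_1 - 4/21x_2 → -1/27x_2^3 + 4/3x_1^2 - 4/9x_1x_2 + 4/27x_2^2 - 4/7x_1 - 4/21x_2
  leading term x_2^3: no divisor's leading term divides it; move -1/27x_2^3 to the remainder.
  leading term x_1^2: subtract (-2/81x_1)·h_2 from 4/3x_1^2 - 4/9x_1x_2 + 4/27x_2^2 - 4/7x_1 - 4/21x_2 → -8/9x_1x_2 + 4/27x_2^2 + 76/63x_1 - 4/21x_2
  leading term x_1x_2: subtract (4/243x_2)·h_2 from -8/9x_1x_2 + 4/27x_2^2 + 76/63x_1 - 4/21x_2 → 4/9x_2^2 + 76/63x_1 - 260/189x_2
  leading term x_2^2: no divisor's leading term divides it; move 4/9x_2^2 to the remainder.
  leading term x_1: subtract (-38/1701)·h_2 from 76/63x_1 - 260/189x_2 → -16/9x_2 + 304/189
  leading term x_2: no divisor's leading term divides it; move -16/9x_2 to the remainder.
  leading term 1: no divisor's leading term divides it; move 304/189 to the remainder.
  remainder -1/27x_2^3 + 4/9x_2^2 - 16/9x_2 + 304/189 ≠ 0; add k_3 = -1/27x_2^3 + 4/9x_2^2 - 16/9x_2 + 304/189 to the basis.

The other S-polynomials (S(h_1,k_3), S(h_2,k_3)) all reduce to 0 modulo the current basis, so we have a Gröbner basis.
Inter-reduce: drop elements whose leading term is divisible by another's, tail-reduce, and make monic.
Reduced Gröbner basis: {x_2^3 - 12x_2^2 + 48x_2 - 304/7, x_1 + 1/3x_2 - 4/3}.

Since the reduced bases disagree, the two ideals are not the same.
The choice of monomial ordering does not affect the verdict — as long as both bases are computed under the same ordering, their equality decides ideal equality.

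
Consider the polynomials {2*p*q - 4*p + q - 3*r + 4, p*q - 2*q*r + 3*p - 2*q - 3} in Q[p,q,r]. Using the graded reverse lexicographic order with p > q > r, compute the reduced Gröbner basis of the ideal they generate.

G = {p**2 - 1/2*p*r - 3/5*r**2 - 3/2*p + 1/5*r + 1/2, p*q - 2*p + 1/2*q - 3/2*r + 2, q*r - 5/2*p + 5/4*q - 3/4*r + 5/2}

This is the nonlinear analogue of row-reducing a linear system.

f_1 = 2*p*q - 4*p + q - 3*r + 4, LT = p*q.
f_2 = p*q - 2*q*r + 3*p - 2*q - 3, LT = p*q.

S(f_1,f_2): lcm = p*q. S = 2*q*r - 5*p + 5/2*q - 3/2*r + 5.
  leading term q*r: no divisor's leading term divides it; move 2*q*r to the remainder.
  leading term p: no divisor's leading term divides it; move -5*p to the remainder.
  leading term q: no divisor's leading term divides it; move 5/2*q to the remainder.
  leading term r: no divisor's leading term divides it; move -3/2*r to the remainder.
  leading term 1: no divisor's leading term divides it; move 5 to the remainder.
  remainder 2*q*r - 5*p + 5/2*q - 3/2*r + 5 ≠ 0; add g_3 = 2*q*r - 5*p + 5/2*q - 3/2*r + 5 to the basis.

S(f_1,g_3): lcm = p*q*r. S = 5/2*p**2 - 5/4*p*q - 5/4*p*r + 1/2*q*r - 3/2*r**2 - 5/2*p + 2*r.
  leading term p**2: no divisor's leading term divides it; move 5/2*p**2 to the remainder.
  leading term p*q: subtract (-5/8)·f_1 from -5/4*p*q - 5/4*p*r + 1/2*q*r - 3/2*r**2 - 5/2*p + 2*r → -5/4*p*r + 1/2*q*r - 3/2*r**2 - 5*p + 5/8*q + 1/8*r + 5/2
  leading term p*r: no divisor's leading term divides it; move -5/4*p*r to the remainder.
  leading term q*r: subtract (1/4)·g_3 from 1/2*q*r - 3/2*r**2 - 5*p + 5/8*q + 1/8*r + 5/2 → -3/2*r**2 - 15/4*p + 1/2*r + 5/4
  leading term r**2: no divisor's leading term divides it; move -3/2*r**2 to the remainder.
  leading term p: no divisor's leading term divides it; move -15/4*p to the remainder.
  leading term r: no divisor's leading term divides it; move 1/2*r to the remainder.
  leading term 1: no divisor's leading term divides it; move 5/4 to the remainder.
  remainder 5/2*p**2 - 5/4*p*r - 3/2*r**2 - 15/4*p + 1/2*r + 5/4 ≠ 0; add g_4 = 5/2*p**2 - 5/4*p*r - 3/2*r**2 - 15/4*p + 1/2*r + 5/4 to the basis.

The other S-polynomials (S(f_2,g_3), S(f_1,g_4), S(f_2,g_4), S(g_3,g_4)) all reduce to 0 modulo the current basis, so we have a Gröbner basis.
Inter-reduce: drop elements whose leading term is divisible by another's, tail-reduce, and make monic.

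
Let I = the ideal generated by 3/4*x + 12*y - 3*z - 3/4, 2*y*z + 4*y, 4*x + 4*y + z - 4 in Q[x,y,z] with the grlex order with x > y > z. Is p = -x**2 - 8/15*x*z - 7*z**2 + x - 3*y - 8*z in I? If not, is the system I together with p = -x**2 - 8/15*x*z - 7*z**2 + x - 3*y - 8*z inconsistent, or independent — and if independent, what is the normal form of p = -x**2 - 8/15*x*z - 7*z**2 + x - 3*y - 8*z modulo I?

First compute the reduced Gröbner basis of I by Buchberger's algorithm.
f_1 = 3/4*x + 12*y - 3*z - 3/4, LT = x.
f_2 = 2*y*z + 4*y, LT = y*z.
f_3 = 4*x + 4*y + z - 4, LT = x.

S(f_1,f_3): lcm = x. S = 15*y - 17/4*z.
  leading term y: no divisor's leading term divides it; move 15*y to the remainder.
  leading term z: no divisor's leading term divides it; move -17/4*z to the remainder.
  remainder 15*y - 17/4*z ≠ 0; add h_4 = 15*y - 17/4*z to the basis.

S(f_2,h_4): lcm = y*z. S = 17/60*z**2 + 2*y.
  leading term z**2: no divisor's leading term divides it; move 17/60*z**2 to the remainder.
  leading term y: subtract (2/15)·h_4 from 2*y → 17/30*z
  leading term z: no divisor's leading term divides it; move 17/30*z to the remainder.
  remainder 17/60*z**2 + 17/30*z ≠ 0; add h_5 = 17/60*z**2 + 17/30*z to the basis.

The other S-polynomials (S(f_1,f_2), S(f_2,f_3), S(f_1,h_4), S(f_3,h_4), S(f_1,h_5), S(f_2,h_5), S(f_3,h_5), S(h_4,h_5)) all reduce to 0 modulo the current basis, so we have a Gröbner basis.
Inter-reduce: drop elements whose leading term is divisible by another's, tail-reduce, and make monic.
Reduced Gröbner basis: {z**2 + 2*z, x + 8/15*z - 1, y - 17/60*z}.
Label its elements g_1 = z**2 + 2*z, g_2 = x + 8/15*z - 1, g_3 = y - 17/60*z.

Reduce p = -x**2 - 8/15*x*z - 7*z**2 + x - 3*y - 8*z modulo G:
  leading term x**2: subtract (-x)·g_2 from -x**2 - 8/15*x*z - 7*z**2 + x - 3*y - 8*z → -7*z**2 - 3*y - 8*z
  leading term z**2: subtract (-7)·g_1 from -7*z**2 - 3*y - 8*z → -3*y + 6*z
  leading term y: subtract (-3)·g_3 from -3*y + 6*z → 103/20*z
  leading term z: no divisor's leading term divides it; move 103/20*z to the remainder.
  normal form = 103/20*z.
The normal form is nonzero, so p ∉ I. Since p minus its normal form lies in I, I + (p) = I + (r) where r = 103/20*z; decide whether this ideal is the whole ring.
Run Buchberger on G together with r (pairs among the g_i already reduce to 0 since G is a Gröbner basis):
g_1 = z**2 + 2*z, LT = z**2.
g_2 = x + 8/15*z - 1, LT = x.
g_3 = y - 17/60*z, LT = y.
r = 103/20*z, LT = z.

The S-polynomials (S(g_1,g_2), S(g_1,g_3), S(g_1,r), S(g_2,g_3), S(g_2,r), S(g_3,r)) all reduce to 0 modulo the current basis, so we have a Gröbner basis.
Inter-reduce: drop elements whose leading term is divisible by another's, tail-reduce, and make monic.
Reduced Gröbner basis: {x - 1, y, z}.
The reduced Gröbner basis of I + (p) is {x - 1, y, z} ≠ {1}, a proper ideal, so the enlarged system stays consistent: p is independent of I, with normal form 103/20*z.

-x**2 - 8/15*x*z - 7*z**2 + x - 3*y - 8*z is independent of I; its normal form modulo I is 103/20*z.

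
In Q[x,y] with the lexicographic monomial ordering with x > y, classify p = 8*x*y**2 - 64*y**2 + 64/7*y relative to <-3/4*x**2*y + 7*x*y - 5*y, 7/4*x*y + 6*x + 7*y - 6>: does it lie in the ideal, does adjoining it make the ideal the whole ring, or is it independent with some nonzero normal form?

8*x*y**2 - 64*y**2 + 64/7*y lies in I (it reduces to 0).

First compute the reduced Gröbner basis of I by Buchberger's algorithm.
f_1 = -3/4*x**2*y + 7*x*y - 5*y, LT = x**2*y.
f_2 = 7/4*x*y + 6*x + 7*y - 6, LT = x*y.

S(f_1,f_2): lcm = x**2*y. S = -24/7*x**2 - 40/3*x*y + 24/7*x + 20/3*y.
  reduce S modulo (f_1, f_2):
  remainder -24/7*x**2 + 344/7*x + 60*y - 320/7 ≠ 0; add h_3 = -24/7*x**2 + 344/7*x + 60*y - 320/7 to the basis.

S(f_1,h_3): lcm = x**2*y. S = 5*x*y + 35/2*y**2 - 20/3*y.
  reduce S modulo (f_1, f_2, h_3):
  remainder -120/7*x + 35/2*y**2 - 80/3*y + 120/7 ≠ 0; add h_4 = -120/7*x + 35/2*y**2 - 80/3*y + 120/7 to the basis.

S(f_1,h_4): lcm = x**2*y. S = 49/48*x*y**3 - 14/9*x*y**2 - 25/3*x*y + 20/3*y.
  reduce S modulo (f_1, f_2, h_3, h_4):
  remainder -49/12*y**3 - 70/9*y**2 + 4/3*y ≠ 0; add h_5 = -49/12*y**3 - 70/9*y**2 + 4/3*y to the basis.

The other S-polynomials (S(f_2,h_3), S(f_2,h_4), S(h_3,h_4), S(f_1,h_5), S(f_2,h_5), S(h_3,h_5), S(h_4,h_5)) all reduce to 0 modulo the current basis, so we have a Gröbner basis.
Inter-reduce: drop elements whose leading term is divisible by another's, tail-reduce, and make monic.
Reduced Gröbner basis: {x - 49/48*y**2 + 14/9*y - 1, y**3 + 40/21*y**2 - 16/49*y}.
Label its elements g_1 = x - 49/48*y**2 + 14/9*y - 1, g_2 = y**3 + 40/21*y**2 - 16/49*y.

Reduce p = 8*x*y**2 - 64*y**2 + 64/7*y modulo G:
  leading term x*y**2: subtract (8*y**2)·g_1 from 8*x*y**2 - 64*y**2 + 64/7*y → 49/6*y**4 - 112/9*y**3 - 56*y**2 + 64/7*y
  leading term y**4: subtract (49/6*y)·g_2 from 49/6*y**4 - 112/9*y**3 - 56*y**2 + 64/7*y → -28*y**3 - 160/3*y**2 + 64/7*y
  leading term y**3: subtract (-28)·g_2 from -28*y**3 - 160/3*y**2 + 64/7*y → 0
  normal form = 0.
Since the normal form is 0, p ∈ I.

Ideal membership is decidable via reduction modulo a Gröbner basis.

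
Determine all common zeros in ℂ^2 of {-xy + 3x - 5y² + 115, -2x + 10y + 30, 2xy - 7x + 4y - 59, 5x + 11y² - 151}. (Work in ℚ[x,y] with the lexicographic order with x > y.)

Compute a lex Gröbner basis by Buchberger's algorithm.
f_1 = -xy + 3x - 5y² + 115, LT = xy.
f_2 = -2x + 10y + 30, LT = x.
f_3 = 2xy - 7x + 4y - 59, LT = xy.
f_4 = 5x + 11y² - 151, LT = x.

S(f_1,f_2): lcm = xy. S = -3x + 10y² + 15y - 115.
  reduce S modulo (f_1, f_2, f_3, f_4):
  remainder 10y² - 160 ≠ 0; add h_5 = 10y² - 160 to the basis.

S(f_1,f_3): lcm = xy. S = ½x + 5y² - 2y - 171/2.
  reduce S modulo (f_1, f_2, f_3, f_4, h_5):
  remainder ½y + 2 ≠ 0; add h_6 = ½y + 2 to the basis.

The other S-polynomials (S(f_1,f_4), S(f_2,f_3), S(f_2,f_4), S(f_3,f_4), S(f_1,h_5), S(f_2,h_5), S(f_3,h_5), S(f_4,h_5), S(f_1,h_6), S(f_2,h_6), S(f_3,h_6), S(f_4,h_6), S(h_5,h_6)) all reduce to 0 modulo the current basis, so we have a Gröbner basis.
Inter-reduce: drop elements whose leading term is divisible by another's, tail-reduce, and make monic.
Reduced Gröbner basis: {x + 5, y + 4}.

Elimination: the polynomial y + 4 lies in the elimination ideal for y, so y ∈ {-4}. For each such y, the remaining basis elements (now univariate) give the rest of the solution.
  y = -4: the earlier basis element becomes x + 5 = 0, giving x = -5 — point (-5, -4).

{(-5, -4)}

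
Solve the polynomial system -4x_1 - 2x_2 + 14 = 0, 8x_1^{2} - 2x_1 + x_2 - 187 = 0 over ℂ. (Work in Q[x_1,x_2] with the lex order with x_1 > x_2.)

{(5, -3), (-9/2, 16)}

Compute a lex Gröbner basis by Buchberger's algorithm.
f_1 = -4x_1 - 2x_2 + 14, LT = x_1.
f_2 = 8x_1^{2} - 2x_1 + x_2 - 187, LT = x_1^{2}.

S(f_1,f_2): lcm = x_1^{2}. S = \tfrac{1}{2}x_1x_2 - \tfrac{13}{4}x_1 - \tfrac{1}{8}x_2 + \tfrac{187}{8}.
  leading term x_1x_2: subtract (-\tfrac{1}{8}x_2)·f_1 from \tfrac{1}{2}x_1x_2 - \tfrac{13}{4}x_1 - \tfrac{1}{8}x_2 + \tfrac{187}{8} → -\tfrac{13}{4}x_1 - \tfrac{1}{4}x_2^{2} + \tfrac{13}{8}x_2 + \tfrac{187}{8}
  leading term x_1: subtract (\tfrac{13}{16})·f_1 from -\tfrac{13}{4}x_1 - \tfrac{1}{4}x_2^{2} + \tfrac{13}{8}x_2 + \tfrac{187}{8} → -\tfrac{1}{4}x_2^{2} + \tfrac{13}{4}x_2 + 12
  leading term x_2^{2}: no divisor's leading term divides it; move -\tfrac{1}{4}x_2^{2} to the remainder.
  leading term x_2: no divisor's leading term divides it; move \tfrac{13}{4}x_2 to the remainder.
  leading term 1: no divisor's leading term divides it; move 12 to the remainder.
  remainder -\tfrac{1}{4}x_2^{2} + \tfrac{13}{4}x_2 + 12 ≠ 0; add h_3 = -\tfrac{1}{4}x_2^{2} + \tfrac{13}{4}x_2 + 12 to the basis.

S(f_1,h_3): leading monomials are coprime, so the S-polynomial reduces to 0 (Buchberger's first criterion).
S(f_2,h_3): leading monomials are coprime, so the S-polynomial reduces to 0 (Buchberger's first criterion).
Every S-polynomial of the final basis reduces to 0, so we have a Gröbner basis.
Inter-reduce: drop elements whose leading term is divisible by another's, tail-reduce, and make monic.
Reduced Gröbner basis: {x_1 + \tfrac{1}{2}x_2 - \tfrac{7}{2}, x_2^{2} - 13x_2 - 48}.

A lex Gröbner basis eliminates variables successively. Here x_2^{2} - 13x_2 - 48 depends only on x_2, with roots {-3, 16}; lifting each root through the earlier basis elements recovers the full solutions.
  x_2 = -3: the earlier basis element becomes x_1 - 5 = 0, giving x_1 = 5 — point (5, -3).
  x_2 = 16: the earlier basis element becomes x_1 + \tfrac{9}{2} = 0, giving x_1 = -9/2 — point (-9/2, 16).
Each listed point satisfies every original equation (direct substitution).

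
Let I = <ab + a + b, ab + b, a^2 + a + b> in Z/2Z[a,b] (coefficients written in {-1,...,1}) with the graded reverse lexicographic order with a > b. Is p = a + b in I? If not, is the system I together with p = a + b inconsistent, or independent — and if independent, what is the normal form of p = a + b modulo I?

First compute the reduced Gröbner basis of I by Buchberger's algorithm.
f_1 = ab + a + b, LT = ab.
f_2 = ab + b, LT = ab.
f_3 = a^2 + a + b, LT = a^2.

S(f_1,f_2): lcm = ab. S = a.
  leading term a: no divisor's leading term divides it; move a to the remainder.
  remainder a ≠ 0; add h_4 = a to the basis.

S(f_1,f_3): lcm = a^2b. S = a^2 + b^2.
  leading term a^2: subtract (1)·f_3 from a^2 + b^2 → b^2 + a + b
  leading term b^2: no divisor's leading term divides it; move b^2 to the remainder.
  leading term a: subtract (1)·h_4 from a + b → b
  leading term b: no divisor's leading term divides it; move b to the remainder.
  remainder b^2 + b ≠ 0; add h_5 = b^2 + b to the basis.

S(f_2,f_3): lcm = a^2b. S = b^2.
  leading term b^2: subtract (1)·h_5 from b^2 → b
  leading term b: no divisor's leading term divides it; move b to the remainder.
  remainder b ≠ 0; add h_6 = b to the basis.

S(f_1,h_4): lcm = ab. S = a + b.
  leading term a: subtract (1)·h_4 from a + b → b
  leading term b: subtract (1)·h_6 from b → 0
  remainder 0.

S(f_2,h_4): lcm = ab. S = b.
  leading term b: subtract (1)·h_6 from b → 0
  remainder 0.

S(f_3,h_4): lcm = a^2. S = a + b.
  leading term a: subtract (1)·h_4 from a + b → b
  leading term b: subtract (1)·h_6 from b → 0
  remainder 0.

S(f_1,h_5): lcm = ab^2. S = b^2.
  leading term b^2: subtract (1)·h_5 from b^2 → b
  leading term b: subtract (1)·h_6 from b → 0
  remainder 0.

S(f_2,h_5): lcm = ab^2. S = ab + b^2.
  leading term ab: subtract (1)·f_1 from ab + b^2 → b^2 + a + b
  leading term b^2: subtract (1)·h_5 from b^2 + a + b → a
  leading term a: subtract (1)·h_4 from a → 0
  remainder 0.

S(f_3,h_5): leading monomials are coprime, so the S-polynomial reduces to 0 (Buchberger's first criterion).
S(h_4,h_5): leading monomials are coprime, so the S-polynomial reduces to 0 (Buchberger's first criterion).
S(f_1,h_6): lcm = ab. S = a + b.
  leading term a: subtract (1)·h_4 from a + b → b
  leading term b: subtract (1)·h_6 from b → 0
  remainder 0.

S(f_2,h_6): lcm = ab. S = b.
  leading term b: subtract (1)·h_6 from b → 0
  remainder 0.

S(f_3,h_6): leading monomials are coprime, so the S-polynomial reduces to 0 (Buchberger's first criterion).
S(h_4,h_6): leading monomials are coprime, so the S-polynomial reduces to 0 (Buchberger's first criterion).
S(h_5,h_6): lcm = b^2. S = b.
  leading term b: subtract (1)·h_6 from b → 0
  remainder 0.

Every S-polynomial of the final basis reduces to 0, so we have a Gröbner basis.
Inter-reduce: drop elements whose leading term is divisible by another's, tail-reduce, and make monic.
Reduced Gröbner basis: {a, b}.
Label its elements g_1 = a, g_2 = b.

Reduce p = a + b modulo G:
  leading term a: subtract (1)·g_1 from a + b → b
  leading term b: subtract (1)·g_2 from b → 0
  normal form = 0.
Since the normal form is 0, p ∈ I.

Ideal membership is decidable via reduction modulo a Gröbner basis.

a + b lies in I (it reduces to 0).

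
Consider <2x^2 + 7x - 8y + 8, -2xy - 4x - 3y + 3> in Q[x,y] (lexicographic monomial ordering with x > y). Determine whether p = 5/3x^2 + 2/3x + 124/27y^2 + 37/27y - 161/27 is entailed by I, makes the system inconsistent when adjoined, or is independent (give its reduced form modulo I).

First compute the reduced Gröbner basis of I by Buchberger's algorithm.
f_1 = 2x^2 + 7x - 8y + 8, LT = x^2.
f_2 = -2xy - 4x - 3y + 3, LT = xy.

S(f_1,f_2): lcm = x^2y. S = -2x^2 + 2xy + 3/2x - 4y^2 + 4y.
  reduce S modulo (f_1, f_2):
  remainder 9/2x - 4y^2 - 7y + 11 ≠ 0; add h_3 = 9/2x - 4y^2 - 7y + 11 to the basis.

S(f_2,h_3): lcm = xy. S = 2x + 8/9y^3 + 14/9y^2 - 17/18y - 3/2.
  reduce S modulo (f_1, f_2, h_3):
  remainder 8/9y^3 + 10/3y^2 + 13/6y - 115/18 ≠ 0; add h_4 = 8/9y^3 + 10/3y^2 + 13/6y - 115/18 to the basis.

The other S-polynomials (S(f_1,h_3), S(f_1,h_4), S(f_2,h_4), S(h_3,h_4)) all reduce to 0 modulo the current basis, so we have a Gröbner basis.
Inter-reduce: drop elements whose leading term is divisible by another's, tail-reduce, and make monic.
Reduced Gröbner basis: {x - 8/9y^2 - 14/9y + 22/9, y^3 + 15/4y^2 + 39/16y - 115/16}.
Label its elements g_1 = x - 8/9y^2 - 14/9y + 22/9, g_2 = y^3 + 15/4y^2 + 39/16y - 115/16.

Reduce p = 5/3x^2 + 2/3x + 124/27y^2 + 37/27y - 161/27 modulo G:
  leading term x^2: subtract (5/3x)·g_1 from 5/3x^2 + 2/3x + 124/27y^2 + 37/27y - 161/27 → 40/27xy^2 + 70/27xy - 92/27x + 124/27y^2 + 37/27y - 161/27
  leading term xy^2: subtract (40/27y^2)·g_1 from 40/27xy^2 + 70/27xy - 92/27x + 124/27y^2 + 37/27y - 161/27 → 70/27xy - 92/27x + 320/243y^4 + 560/243y^3 + 236/243y^2 + 37/27y - 161/27
  leading term xy: subtract (70/27y)·g_1 from 70/27xy - 92/27x + 320/243y^4 + 560/243y^3 + 236/243y^2 + 37/27y - 161/27 → -92/27x + 320/243y^4 + 1120/243y^3 + 1216/243y^2 - 1207/243y - 161/27
  leading term x: subtract (-92/27)·g_1 from -92/27x + 320/243y^4 + 1120/243y^3 + 1216/243y^2 - 1207/243y - 161/27 → 320/243y^4 + 1120/243y^3 + 160/81y^2 - 2495/243y + 575/243
  leading term y^4: subtract (320/243y)·g_2 from 320/243y^4 + 1120/243y^3 + 160/81y^2 - 2495/243y + 575/243 → -80/243y^3 - 100/81y^2 - 65/81y + 575/243
  leading term y^3: subtract (-80/243)·g_2 from -80/243y^3 - 100/81y^2 - 65/81y + 575/243 → 0
  normal form = 0.
Since the normal form is 0, p ∈ I.

The remainder on division by a Gröbner basis is unique — it is the normal form.

5/3x^2 + 2/3x + 124/27y^2 + 37/27y - 161/27 lies in I (it reduces to 0).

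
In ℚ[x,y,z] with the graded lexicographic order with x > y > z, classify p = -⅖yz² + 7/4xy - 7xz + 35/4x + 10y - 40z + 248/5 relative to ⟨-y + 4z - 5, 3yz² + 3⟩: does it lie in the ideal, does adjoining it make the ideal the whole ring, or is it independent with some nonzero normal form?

First compute the reduced Gröbner basis of I by Buchberger's algorithm.
f_1 = -y + 4z - 5, LT = y.
f_2 = 3yz² + 3, LT = yz².

S(f_1,f_2): lcm = yz². S = -4z³ + 5z² - 1.
  reduce S modulo (f_1, f_2):
  remainder -4z³ + 5z² - 1 ≠ 0; add h_3 = -4z³ + 5z² - 1 to the basis.

The other S-polynomials (S(f_1,h_3), S(f_2,h_3)) all reduce to 0 modulo the current basis, so we have a Gröbner basis.
Inter-reduce: drop elements whose leading term is divisible by another's, tail-reduce, and make monic.
Reduced Gröbner basis: {z³ - 5/4z² + ¼, y - 4z + 5}.
Label its elements g_1 = z³ - 5/4z² + ¼, g_2 = y - 4z + 5.

Reduce p = -⅖yz² + 7/4xy - 7xz + 35/4x + 10y - 40z + 248/5 modulo G:
  leading term yz²: subtract (-⅖z²)·g_2 from -⅖yz² + 7/4xy - 7xz + 35/4x + 10y - 40z + 248/5 → -8/5z³ + 7/4xy - 7xz + 2z² + 35/4x + 10y - 40z + 248/5
  leading term z³: subtract (-8/5)·g_1 from -8/5z³ + 7/4xy - 7xz + 2z² + 35/4x + 10y - 40z + 248/5 → 7/4xy - 7xz + 35/4x + 10y - 40z + 50
  leading term xy: subtract (7/4x)·g_2 from 7/4xy - 7xz + 35/4x + 10y - 40z + 50 → 10y - 40z + 50
  leading term y: subtract (10)·g_2 from 10y - 40z + 50 → 0
  normal form = 0.
Since the normal form is 0, p ∈ I.

-⅖yz² + 7/4xy - 7xz + 35/4x + 10y - 40z + 248/5 lies in I (it reduces to 0).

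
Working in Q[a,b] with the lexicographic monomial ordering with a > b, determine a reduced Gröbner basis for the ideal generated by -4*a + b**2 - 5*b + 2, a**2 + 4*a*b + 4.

G = {a - 1/4*b**2 + 5/4*b - 1/2, b**4 + 6*b**3 - 51*b**2 + 12*b + 68}

f_1 = -4*a + b**2 - 5*b + 2, LT = a.
f_2 = a**2 + 4*a*b + 4, LT = a**2.

S(f_1,f_2): lcm = a**2. S = -1/4*a*b**2 - 11/4*a*b - 1/2*a - 4.
  leading term a*b**2: subtract (1/16*b**2)·f_1 from -1/4*a*b**2 - 11/4*a*b - 1/2*a - 4 → -11/4*a*b - 1/2*a - 1/16*b**4 + 5/16*b**3 - 1/8*b**2 - 4
  leading term a*b: subtract (11/16*b)·f_1 from -11/4*a*b - 1/2*a - 1/16*b**4 + 5/16*b**3 - 1/8*b**2 - 4 → -1/2*a - 1/16*b**4 - 3/8*b**3 + 53/16*b**2 - 11/8*b - 4
  leading term a: subtract (1/8)·f_1 from -1/2*a - 1/16*b**4 - 3/8*b**3 + 53/16*b**2 - 11/8*b - 4 → -1/16*b**4 - 3/8*b**3 + 51/16*b**2 - 3/4*b - 17/4
  leading term b**4: no divisor's leading term divides it; move -1/16*b**4 to the remainder.
  leading term b**3: no divisor's leading term divides it; move -3/8*b**3 to the remainder.
  leading term b**2: no divisor's leading term divides it; move 51/16*b**2 to the remainder.
  leading term b: no divisor's leading term divides it; move -3/4*b to the remainder.
  leading term 1: no divisor's leading term divides it; move -17/4 to the remainder.
  remainder -1/16*b**4 - 3/8*b**3 + 51/16*b**2 - 3/4*b - 17/4 ≠ 0; add g_3 = -1/16*b**4 - 3/8*b**3 + 51/16*b**2 - 3/4*b - 17/4 to the basis.

S(f_1,g_3): leading monomials are coprime, so the S-polynomial reduces to 0 (Buchberger's first criterion).
S(f_2,g_3): leading monomials are coprime, so the S-polynomial reduces to 0 (Buchberger's first criterion).
Every S-polynomial of the final basis reduces to 0, so we have a Gröbner basis.
Inter-reduce: drop elements whose leading term is divisible by another's, tail-reduce, and make monic.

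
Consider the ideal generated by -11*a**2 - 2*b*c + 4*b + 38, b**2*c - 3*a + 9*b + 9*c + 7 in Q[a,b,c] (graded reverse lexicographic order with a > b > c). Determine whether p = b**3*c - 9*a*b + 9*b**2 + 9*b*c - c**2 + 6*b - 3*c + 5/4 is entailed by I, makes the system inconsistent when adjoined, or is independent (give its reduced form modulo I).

b**3*c - 9*a*b + 9*b**2 + 9*b*c - c**2 + 6*b - 3*c + 5/4 is independent of I; its normal form modulo I is -6*a*b - c**2 - b - 3*c + 5/4.

First compute the reduced Gröbner basis of I by Buchberger's algorithm.
f_1 = -11*a**2 - 2*b*c + 4*b + 38, LT = a**2.
f_2 = b**2*c - 3*a + 9*b + 9*c + 7, LT = b**2*c.

The S-polynomials (S(f_1,f_2)) all reduce to 0 modulo the current basis, so we have a Gröbner basis.
Inter-reduce: drop elements whose leading term is divisible by another's, tail-reduce, and make monic.
Reduced Gröbner basis: {b**2*c - 3*a + 9*b + 9*c + 7, a**2 + 2/11*b*c - 4/11*b - 38/11}.
Label its elements g_1 = b**2*c - 3*a + 9*b + 9*c + 7, g_2 = a**2 + 2/11*b*c - 4/11*b - 38/11.

Reduce p = b**3*c - 9*a*b + 9*b**2 + 9*b*c - c**2 + 6*b - 3*c + 5/4 modulo G:
  leading term b**3*c: subtract (b)·g_1 from b**3*c - 9*a*b + 9*b**2 + 9*b*c - c**2 + 6*b - 3*c + 5/4 → -6*a*b - c**2 - b - 3*c + 5/4
  leading term a*b: no divisor's leading term divides it; move -6*a*b to the remainder.
  leading term c**2: no divisor's leading term divides it; move -c**2 to the remainder.
  leading term b: no divisor's leading term divides it; move -b to the remainder.
  leading term c: no divisor's leading term divides it; move -3*c to the remainder.
  leading term 1: no divisor's leading term divides it; move 5/4 to the remainder.
  normal form = -6*a*b - c**2 - b - 3*c + 5/4.
The normal form is nonzero, so p ∉ I. Since p minus its normal form lies in I, I + (p) = I + (r) where r = -6*a*b - c**2 - b - 3*c + 5/4; decide whether this ideal is the whole ring.
Run Buchberger on G together with r (pairs among the g_i already reduce to 0 since G is a Gröbner basis):
g_1 = b**2*c - 3*a + 9*b + 9*c + 7, LT = b**2*c.
g_2 = a**2 + 2/11*b*c - 4/11*b - 38/11, LT = a**2.
r = -6*a*b - c**2 - b - 3*c + 5/4, LT = a*b.

S(g_1,r): lcm = a*b**2*c. S = -1/6*b*c**3 - 1/6*b**2*c - 1/2*b*c**2 - 3*a**2 + 9*a*b + 9*a*c + 5/24*b*c + 7*a.
  reduce S modulo (g_1, g_2, r):
  remainder -1/6*b*c**3 - 1/2*b*c**2 + 9*a*c + 199/264*b*c - 3/2*c**2 + 13/2*a - 12/11*b - 3*c - 1933/264 ≠ 0; add m_4 = -1/6*b*c**3 - 1/2*b*c**2 + 9*a*c + 199/264*b*c - 3/2*c**2 + 13/2*a - 12/11*b - 3*c - 1933/264 to the basis.

S(g_2,r): lcm = a**2*b. S = 2/11*b**2*c - 1/6*a*c**2 - 1/6*a*b - 4/11*b**2 - 1/2*a*c + 5/24*a - 38/11*b.
  reduce S modulo (g_1, g_2, r, m_4):
  remainder -1/6*a*c**2 - 4/11*b**2 - 1/2*a*c + 1/36*c**2 + 199/264*a - 2005/396*b - 205/132*c - 2071/1584 ≠ 0; add m_5 = -1/6*a*c**2 - 4/11*b**2 - 1/2*a*c + 1/36*c**2 + 199/264*a - 2005/396*b - 205/132*c - 2071/1584 to the basis.

S(r,m_4): lcm = a*b*c**3. S = 1/6*c**5 - 3*a*b*c**2 + 1/6*b*c**3 + 1/2*c**4 + 54*a**2*c + 199/44*a*b*c - 9*a*c**2 - 5/24*c**3 + 39*a**2 - 72/11*a*b - 18*a*c - 1933/44*a.
  reduce S modulo (g_1, g_2, r, m_4, m_5):
  remainder 1/6*c**5 + c**4 - 108/11*b*c**2 + 71/132*c**3 + 216/11*b**2 + 18*a*c + 138/11*b*c - 211/44*c**2 - 1719/22*a + 6327/22*b + 286835/1056*c + 25957/132 ≠ 0; add m_6 = 1/6*c**5 + c**4 - 108/11*b*c**2 + 71/132*c**3 + 216/11*b**2 + 18*a*c + 138/11*b*c - 211/44*c**2 - 1719/22*a + 6327/22*b + 286835/1056*c + 25957/132 to the basis.

S(g_1,m_5): lcm = a*b**2*c**2. S = -24/11*b**4 - 3*a*b**2*c + 1/6*b**2*c**2 + 199/44*a*b**2 - 2005/66*b**3 - 3*a**2*c + 9*a*b*c - 205/22*b**2*c + 9*a*c**2 - 2071/264*b**2 + 7*a*c.
  reduce S modulo (g_1, g_2, r, m_4, m_5, m_6):
  remainder -24/11*b**4 - 2005/66*b**3 - 5/24*b*c**2 - 3/2*c**3 - 3727/132*b**2 + 15/2*a*c - 415/88*b*c - 9*c**2 + 135/4*a - 207373/1056*b - 6113/264*c - 1357/44 ≠ 0; add m_7 = -24/11*b**4 - 2005/66*b**3 - 5/24*b*c**2 - 3/2*c**3 - 3727/132*b**2 + 15/2*a*c - 415/88*b*c - 9*c**2 + 135/4*a - 207373/1056*b - 6113/264*c - 1357/44 to the basis.

S(r,m_5): lcm = a*b*c**2. S = 1/6*c**4 - 24/11*b**3 - 3*a*b*c + 1/3*b*c**2 + 1/2*c**3 + 199/44*a*b - 2005/66*b**2 - 205/22*b*c - 5/24*c**2 - 2071/264*b.
  reduce S modulo (g_1, g_2, r, m_4, m_5, m_6, m_7):
  remainder 1/6*c**4 - 24/11*b**3 + 1/3*b*c**2 + c**3 - 2005/66*b**2 - 97/11*b*c + 71/132*c**2 - 1135/132*b - 127/44*c + 995/1056 ≠ 0; add m_8 = 1/6*c**4 - 24/11*b**3 + 1/3*b*c**2 + c**3 - 2005/66*b**2 - 97/11*b*c + 71/132*c**2 - 1135/132*b - 127/44*c + 995/1056 to the basis.

The other S-polynomials (S(g_1,g_2), S(g_1,m_4), S(g_2,m_4), S(g_2,m_5), S(m_4,m_5), S(g_1,m_6), S(g_2,m_6), S(r,m_6), S(m_4,m_6), S(m_5,m_6), S(g_1,m_7), S(g_2,m_7), S(r,m_7), S(m_4,m_7), S(m_5,m_7), S(m_6,m_7), S(g_1,m_8), S(g_2,m_8), S(r,m_8), S(m_4,m_8), S(m_5,m_8), S(m_6,m_8), S(m_7,m_8)) all reduce to 0 modulo the current basis, so we have a Gröbner basis.
Inter-reduce: drop elements whose leading term is divisible by another's, tail-reduce, and make monic.
Reduced Gröbner basis: {b**4 + 2005/144*b**3 + 55/576*b*c**2 + 11/16*c**3 + 3727/288*b**2 - 55/16*a*c + 415/192*b*c + 33/8*c**2 - 495/32*a + 207373/2304*b + 6113/576*c + 1357/96, b*c**3 + 3*b*c**2 - 54*a*c - 199/44*b*c + 9*c**2 - 39*a + 72/11*b + 18*c + 1933/44, c**4 - 144/11*b**3 + 2*b*c**2 + 6*c**3 - 2005/11*b**2 - 582/11*b*c + 71/22*c**2 - 1135/22*b - 381/22*c + 995/176, b**2*c - 3*a + 9*b + 9*c + 7, a*c**2 + 24/11*b**2 + 3*a*c - 1/6*c**2 - 199/44*a + 2005/66*b + 205/22*c + 2071/264, a**2 + 2/11*b*c - 4/11*b - 38/11, a*b + 1/6*c**2 + 1/6*b + 1/2*c - 5/24}.
The reduced Gröbner basis of I + (p) is {b**4 + 2005/144*b**3 + 55/576*b*c**2 + 11/16*c**3 + 3727/288*b**2 - 55/16*a*c + 415/192*b*c + 33/8*c**2 - 495/32*a + 207373/2304*b + 6113/576*c + 1357/96, b*c**3 + 3*b*c**2 - 54*a*c - 199/44*b*c + 9*c**2 - 39*a + 72/11*b + 18*c + 1933/44, c**4 - 144/11*b**3 + 2*b*c**2 + 6*c**3 - 2005/11*b**2 - 582/11*b*c + 71/22*c**2 - 1135/22*b - 381/22*c + 995/176, b**2*c - 3*a + 9*b + 9*c + 7, a*c**2 + 24/11*b**2 + 3*a*c - 1/6*c**2 - 199/44*a + 2005/66*b + 205/22*c + 2071/264, a**2 + 2/11*b*c - 4/11*b - 38/11, a*b + 1/6*c**2 + 1/6*b + 1/2*c - 5/24} ≠ {1}, a proper ideal, so the enlarged system stays consistent: p is independent of I, with normal form -6*a*b - c**2 - b - 3*c + 5/4.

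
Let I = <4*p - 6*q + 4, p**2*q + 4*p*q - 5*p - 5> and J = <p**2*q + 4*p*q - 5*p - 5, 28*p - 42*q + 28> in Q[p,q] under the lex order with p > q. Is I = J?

Yes, the ideals are equal.

Since reduced Gröbner bases are canonical representatives of ideals under a given ordering, it suffices to compute and compare them.
Buchberger on the first generating set:
f_1 = 4*p - 6*q + 4, LT = p.
f_2 = p**2*q + 4*p*q - 5*p - 5, LT = p**2*q.

S(f_1,f_2): lcm = p**2*q. S = -3/2*p*q**2 - 3*p*q + 5*p + 5.
  reduce S modulo (f_1, f_2):
  remainder -9/4*q**3 - 3*q**2 + 21/2*q ≠ 0; add g_3 = -9/4*q**3 - 3*q**2 + 21/2*q to the basis.

The other S-polynomials (S(f_1,g_3), S(f_2,g_3)) all reduce to 0 modulo the current basis, so we have a Gröbner basis.
Inter-reduce: drop elements whose leading term is divisible by another's, tail-reduce, and make monic.
Reduced Gröbner basis: {p - 3/2*q + 1, q**3 + 4/3*q**2 - 14/3*q}.

Buchberger on the second generating set:
h_1 = p**2*q + 4*p*q - 5*p - 5, LT = p**2*q.
h_2 = 28*p - 42*q + 28, LT = p.

S(h_1,h_2): lcm = p**2*q. S = 3/2*p*q**2 + 3*p*q - 5*p - 5.
  reduce S modulo (h_1, h_2):
  remainder 9/4*q**3 + 3*q**2 - 21/2*q ≠ 0; add k_3 = 9/4*q**3 + 3*q**2 - 21/2*q to the basis.

The other S-polynomials (S(h_1,k_3), S(h_2,k_3)) all reduce to 0 modulo the current basis, so we have a Gröbner basis.
Inter-reduce: drop elements whose leading term is divisible by another's, tail-reduce, and make monic.
Reduced Gröbner basis: {p - 3/2*q + 1, q**3 + 4/3*q**2 - 14/3*q}.

Same reduced basis, so the two generating sets span the same ideal.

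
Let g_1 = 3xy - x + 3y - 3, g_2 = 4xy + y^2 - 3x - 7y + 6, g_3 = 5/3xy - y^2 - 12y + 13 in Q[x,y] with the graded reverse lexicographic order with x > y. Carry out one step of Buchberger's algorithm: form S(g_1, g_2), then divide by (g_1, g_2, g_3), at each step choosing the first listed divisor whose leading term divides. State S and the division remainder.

S(g_1, g_2) = -1/4y^2 + 5/12x + 11/4y - 5/2; remainder on division = -1/4y^2 + 5/12x + 11/4y - 5/2.

lcm(LM(g_1), LM(g_2)) = xy.
S = (lcm/LT(g_1))·g_1 − (lcm/LT(g_2))·g_2 = -1/4y^2 + 5/12x + 11/4y - 5/2.
Reduce S modulo (g_1, g_2, g_3) in that order:
  leading term y^2: no divisor's leading term divides it; move -1/4y^2 to the remainder.
  leading term x: no divisor's leading term divides it; move 5/12x to the remainder.
  leading term y: no divisor's leading term divides it; move 11/4y to the remainder.
  leading term 1: no divisor's leading term divides it; move -5/2 to the remainder.
The remainder -1/4y^2 + 5/12x + 11/4y - 5/2 is nonzero, so it would be added as the next basis element.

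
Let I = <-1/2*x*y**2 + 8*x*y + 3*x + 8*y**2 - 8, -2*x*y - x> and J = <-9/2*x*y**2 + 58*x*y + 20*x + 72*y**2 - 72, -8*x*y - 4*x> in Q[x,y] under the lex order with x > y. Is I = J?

Yes, the ideals are equal.

Equality of ideals is decidable: compute both reduced Gröbner bases (unique for the ordering) and check whether they agree.
Buchberger on the first generating set:
f_1 = -1/2*x*y**2 + 8*x*y + 3*x + 8*y**2 - 8, LT = x*y**2.
f_2 = -2*x*y - x, LT = x*y.

S(f_1,f_2): lcm = x*y**2. S = -33/2*x*y - 6*x - 16*y**2 + 16.
  leading term x*y: subtract (33/4)·f_2 from -33/2*x*y - 6*x - 16*y**2 + 16 → 9/4*x - 16*y**2 + 16
  leading term x: no divisor's leading term divides it; move 9/4*x to the remainder.
  leading term y**2: no divisor's leading term divides it; move -16*y**2 to the remainder.
  leading term 1: no divisor's leading term divides it; move 16 to the remainder.
  remainder 9/4*x - 16*y**2 + 16 ≠ 0; add g_3 = 9/4*x - 16*y**2 + 16 to the basis.

S(f_1,g_3): lcm = x*y**2. S = -16*x*y - 6*x + 64/9*y**4 - 208/9*y**2 + 16.
  leading term x*y: subtract (8)·f_2 from -16*x*y - 6*x + 64/9*y**4 - 208/9*y**2 + 16 → 2*x + 64/9*y**4 - 208/9*y**2 + 16
  leading term x: subtract (8/9)·g_3 from 2*x + 64/9*y**4 - 208/9*y**2 + 16 → 64/9*y**4 - 80/9*y**2 + 16/9
  leading term y**4: no divisor's leading term divides it; move 64/9*y**4 to the remainder.
  leading term y**2: no divisor's leading term divides it; move -80/9*y**2 to the remainder.
  leading term 1: no divisor's leading term divides it; move 16/9 to the remainder.
  remainder 64/9*y**4 - 80/9*y**2 + 16/9 ≠ 0; add g_4 = 64/9*y**4 - 80/9*y**2 + 16/9 to the basis.

S(f_2,g_3): lcm = x*y. S = 1/2*x + 64/9*y**3 - 64/9*y.
  leading term x: subtract (2/9)·g_3 from 1/2*x + 64/9*y**3 - 64/9*y → 64/9*y**3 + 32/9*y**2 - 64/9*y - 32/9
  leading term y**3: no divisor's leading term divides it; move 64/9*y**3 to the remainder.
  leading term y**2: no divisor's leading term divides it; move 32/9*y**2 to the remainder.
  leading term y: no divisor's leading term divides it; move -64/9*y to the remainder.
  leading term 1: no divisor's leading term divides it; move -32/9 to the remainder.
  remainder 64/9*y**3 + 32/9*y**2 - 64/9*y - 32/9 ≠ 0; add g_5 = 64/9*y**3 + 32/9*y**2 - 64/9*y - 32/9 to the basis.

The other S-polynomials (S(f_1,g_4), S(f_2,g_4), S(g_3,g_4), S(f_1,g_5), S(f_2,g_5), S(g_3,g_5), S(g_4,g_5)) all reduce to 0 modulo the current basis, so we have a Gröbner basis.
Inter-reduce: drop elements whose leading term is divisible by another's, tail-reduce, and make monic.
Reduced Gröbner basis: {x - 64/9*y**2 + 64/9, y**3 + 1/2*y**2 - y - 1/2}.

Buchberger on the second generating set:
h_1 = -9/2*x*y**2 + 58*x*y + 20*x + 72*y**2 - 72, LT = x*y**2.
h_2 = -8*x*y - 4*x, LT = x*y.

S(h_1,h_2): lcm = x*y**2. S = -241/18*x*y - 40/9*x - 16*y**2 + 16.
  leading term x*y: subtract (241/144)·h_2 from -241/18*x*y - 40/9*x - 16*y**2 + 16 → 9/4*x - 16*y**2 + 16
  leading term x: no divisor's leading term divides it; move 9/4*x to the remainder.
  leading term y**2: no divisor's leading term divides it; move -16*y**2 to the remainder.
  leading term 1: no divisor's leading term divides it; move 16 to the remainder.
  remainder 9/4*x - 16*y**2 + 16 ≠ 0; add k_3 = 9/4*x - 16*y**2 + 16 to the basis.

S(h_1,k_3): lcm = x*y**2. S = -116/9*x*y - 40/9*x + 64/9*y**4 - 208/9*y**2 + 16.
  leading term x*y: subtract (29/18)·h_2 from -116/9*x*y - 40/9*x + 64/9*y**4 - 208/9*y**2 + 16 → 2*x + 64/9*y**4 - 208/9*y**2 + 16
  leading term x: subtract (8/9)·k_3 from 2*x + 64/9*y**4 - 208/9*y**2 + 16 → 64/9*y**4 - 80/9*y**2 + 16/9
  leading term y**4: no divisor's leading term divides it; move 64/9*y**4 to the remainder.
  leading term y**2: no divisor's leading term divides it; move -80/9*y**2 to the remainder.
  leading term 1: no divisor's leading term divides it; move 16/9 to the remainder.
  remainder 64/9*y**4 - 80/9*y**2 + 16/9 ≠ 0; add k_4 = 64/9*y**4 - 80/9*y**2 + 16/9 to the basis.

S(h_2,k_3): lcm = x*y. S = 1/2*x + 64/9*y**3 - 64/9*y.
  leading term x: subtract (2/9)·k_3 from 1/2*x + 64/9*y**3 - 64/9*y → 64/9*y**3 + 32/9*y**2 - 64/9*y - 32/9
  leading term y**3: no divisor's leading term divides it; move 64/9*y**3 to the remainder.
  leading term y**2: no divisor's leading term divides it; move 32/9*y**2 to the remainder.
  leading term y: no divisor's leading term divides it; move -64/9*y to the remainder.
  leading term 1: no divisor's leading term divides it; move -32/9 to the remainder.
  remainder 64/9*y**3 + 32/9*y**2 - 64/9*y - 32/9 ≠ 0; add k_5 = 64/9*y**3 + 32/9*y**2 - 64/9*y - 32/9 to the basis.

The other S-polynomials (S(h_1,k_4), S(h_2,k_4), S(k_3,k_4), S(h_1,k_5), S(h_2,k_5), S(k_3,k_5), S(k_4,k_5)) all reduce to 0 modulo the current basis, so we have a Gröbner basis.
Inter-reduce: drop elements whose leading term is divisible by another's, tail-reduce, and make monic.
Reduced Gröbner basis: {x - 64/9*y**2 + 64/9, y**3 + 1/2*y**2 - y - 1/2}.

The two bases agree; hence the ideals are identical.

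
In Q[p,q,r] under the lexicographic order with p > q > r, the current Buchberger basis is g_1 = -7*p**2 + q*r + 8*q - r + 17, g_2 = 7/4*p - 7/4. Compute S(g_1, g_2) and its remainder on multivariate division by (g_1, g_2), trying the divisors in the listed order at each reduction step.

lcm(LM(g_1), LM(g_2)) = p**2.
S = (lcm/LT(g_1))·g_1 − (lcm/LT(g_2))·g_2 = p - 1/7*q*r - 8/7*q + 1/7*r - 17/7.
Reduce S modulo (g_1, g_2) in that order:
  leading term p: subtract (4/7)·g_2 from p - 1/7*q*r - 8/7*q + 1/7*r - 17/7 → -1/7*q*r - 8/7*q + 1/7*r - 10/7
  leading term q*r: no divisor's leading term divides it; move -1/7*q*r to the remainder.
  leading term q: no divisor's leading term divides it; move -8/7*q to the remainder.
  leading term r: no divisor's leading term divides it; move 1/7*r to the remainder.
  leading term 1: no divisor's leading term divides it; move -10/7 to the remainder.
The remainder -1/7*q*r - 8/7*q + 1/7*r - 10/7 is nonzero, so it would be added as the next basis element.

S(g_1, g_2) = p - 1/7*q*r - 8/7*q + 1/7*r - 17/7; remainder on division = -1/7*q*r - 8/7*q + 1/7*r - 10/7.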